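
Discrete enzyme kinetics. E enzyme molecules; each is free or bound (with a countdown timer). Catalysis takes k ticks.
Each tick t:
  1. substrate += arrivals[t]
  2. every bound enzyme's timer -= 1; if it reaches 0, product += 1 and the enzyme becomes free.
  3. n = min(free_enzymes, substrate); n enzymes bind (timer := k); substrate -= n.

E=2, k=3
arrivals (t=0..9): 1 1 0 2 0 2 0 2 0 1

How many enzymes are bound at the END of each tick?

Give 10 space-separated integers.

Answer: 1 2 2 2 2 2 2 2 2 2

Derivation:
t=0: arr=1 -> substrate=0 bound=1 product=0
t=1: arr=1 -> substrate=0 bound=2 product=0
t=2: arr=0 -> substrate=0 bound=2 product=0
t=3: arr=2 -> substrate=1 bound=2 product=1
t=4: arr=0 -> substrate=0 bound=2 product=2
t=5: arr=2 -> substrate=2 bound=2 product=2
t=6: arr=0 -> substrate=1 bound=2 product=3
t=7: arr=2 -> substrate=2 bound=2 product=4
t=8: arr=0 -> substrate=2 bound=2 product=4
t=9: arr=1 -> substrate=2 bound=2 product=5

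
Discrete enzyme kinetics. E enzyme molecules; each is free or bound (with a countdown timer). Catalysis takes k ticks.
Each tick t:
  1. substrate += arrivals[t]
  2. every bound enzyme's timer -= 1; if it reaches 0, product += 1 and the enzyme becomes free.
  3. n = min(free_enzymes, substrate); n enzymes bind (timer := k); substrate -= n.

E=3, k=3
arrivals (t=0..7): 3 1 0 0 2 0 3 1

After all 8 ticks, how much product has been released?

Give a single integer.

Answer: 6

Derivation:
t=0: arr=3 -> substrate=0 bound=3 product=0
t=1: arr=1 -> substrate=1 bound=3 product=0
t=2: arr=0 -> substrate=1 bound=3 product=0
t=3: arr=0 -> substrate=0 bound=1 product=3
t=4: arr=2 -> substrate=0 bound=3 product=3
t=5: arr=0 -> substrate=0 bound=3 product=3
t=6: arr=3 -> substrate=2 bound=3 product=4
t=7: arr=1 -> substrate=1 bound=3 product=6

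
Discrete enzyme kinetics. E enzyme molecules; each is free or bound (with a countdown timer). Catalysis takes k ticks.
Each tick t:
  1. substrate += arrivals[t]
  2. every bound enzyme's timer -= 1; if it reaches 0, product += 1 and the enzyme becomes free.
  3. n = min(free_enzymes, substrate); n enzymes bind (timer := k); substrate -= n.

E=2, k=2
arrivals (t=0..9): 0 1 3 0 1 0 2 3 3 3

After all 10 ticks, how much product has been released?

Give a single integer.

t=0: arr=0 -> substrate=0 bound=0 product=0
t=1: arr=1 -> substrate=0 bound=1 product=0
t=2: arr=3 -> substrate=2 bound=2 product=0
t=3: arr=0 -> substrate=1 bound=2 product=1
t=4: arr=1 -> substrate=1 bound=2 product=2
t=5: arr=0 -> substrate=0 bound=2 product=3
t=6: arr=2 -> substrate=1 bound=2 product=4
t=7: arr=3 -> substrate=3 bound=2 product=5
t=8: arr=3 -> substrate=5 bound=2 product=6
t=9: arr=3 -> substrate=7 bound=2 product=7

Answer: 7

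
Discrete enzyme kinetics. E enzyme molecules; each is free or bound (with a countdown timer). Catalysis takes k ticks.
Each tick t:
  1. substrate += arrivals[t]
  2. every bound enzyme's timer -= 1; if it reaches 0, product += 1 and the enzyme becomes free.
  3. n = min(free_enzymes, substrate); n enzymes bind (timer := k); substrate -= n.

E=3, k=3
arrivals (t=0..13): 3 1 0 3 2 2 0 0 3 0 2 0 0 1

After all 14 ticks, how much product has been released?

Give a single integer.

Answer: 12

Derivation:
t=0: arr=3 -> substrate=0 bound=3 product=0
t=1: arr=1 -> substrate=1 bound=3 product=0
t=2: arr=0 -> substrate=1 bound=3 product=0
t=3: arr=3 -> substrate=1 bound=3 product=3
t=4: arr=2 -> substrate=3 bound=3 product=3
t=5: arr=2 -> substrate=5 bound=3 product=3
t=6: arr=0 -> substrate=2 bound=3 product=6
t=7: arr=0 -> substrate=2 bound=3 product=6
t=8: arr=3 -> substrate=5 bound=3 product=6
t=9: arr=0 -> substrate=2 bound=3 product=9
t=10: arr=2 -> substrate=4 bound=3 product=9
t=11: arr=0 -> substrate=4 bound=3 product=9
t=12: arr=0 -> substrate=1 bound=3 product=12
t=13: arr=1 -> substrate=2 bound=3 product=12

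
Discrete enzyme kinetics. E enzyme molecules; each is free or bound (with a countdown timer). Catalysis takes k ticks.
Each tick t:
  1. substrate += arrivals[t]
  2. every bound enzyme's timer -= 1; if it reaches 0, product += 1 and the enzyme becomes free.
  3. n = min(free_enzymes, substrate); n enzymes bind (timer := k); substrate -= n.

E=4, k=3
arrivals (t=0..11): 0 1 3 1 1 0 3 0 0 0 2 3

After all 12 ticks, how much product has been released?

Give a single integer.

Answer: 9

Derivation:
t=0: arr=0 -> substrate=0 bound=0 product=0
t=1: arr=1 -> substrate=0 bound=1 product=0
t=2: arr=3 -> substrate=0 bound=4 product=0
t=3: arr=1 -> substrate=1 bound=4 product=0
t=4: arr=1 -> substrate=1 bound=4 product=1
t=5: arr=0 -> substrate=0 bound=2 product=4
t=6: arr=3 -> substrate=1 bound=4 product=4
t=7: arr=0 -> substrate=0 bound=4 product=5
t=8: arr=0 -> substrate=0 bound=3 product=6
t=9: arr=0 -> substrate=0 bound=1 product=8
t=10: arr=2 -> substrate=0 bound=2 product=9
t=11: arr=3 -> substrate=1 bound=4 product=9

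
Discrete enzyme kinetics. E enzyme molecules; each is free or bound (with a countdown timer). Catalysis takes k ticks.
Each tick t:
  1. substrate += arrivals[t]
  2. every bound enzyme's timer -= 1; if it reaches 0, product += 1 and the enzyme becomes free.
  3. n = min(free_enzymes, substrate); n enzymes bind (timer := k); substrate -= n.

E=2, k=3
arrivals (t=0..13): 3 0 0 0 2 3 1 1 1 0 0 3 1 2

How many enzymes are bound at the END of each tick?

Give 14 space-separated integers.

t=0: arr=3 -> substrate=1 bound=2 product=0
t=1: arr=0 -> substrate=1 bound=2 product=0
t=2: arr=0 -> substrate=1 bound=2 product=0
t=3: arr=0 -> substrate=0 bound=1 product=2
t=4: arr=2 -> substrate=1 bound=2 product=2
t=5: arr=3 -> substrate=4 bound=2 product=2
t=6: arr=1 -> substrate=4 bound=2 product=3
t=7: arr=1 -> substrate=4 bound=2 product=4
t=8: arr=1 -> substrate=5 bound=2 product=4
t=9: arr=0 -> substrate=4 bound=2 product=5
t=10: arr=0 -> substrate=3 bound=2 product=6
t=11: arr=3 -> substrate=6 bound=2 product=6
t=12: arr=1 -> substrate=6 bound=2 product=7
t=13: arr=2 -> substrate=7 bound=2 product=8

Answer: 2 2 2 1 2 2 2 2 2 2 2 2 2 2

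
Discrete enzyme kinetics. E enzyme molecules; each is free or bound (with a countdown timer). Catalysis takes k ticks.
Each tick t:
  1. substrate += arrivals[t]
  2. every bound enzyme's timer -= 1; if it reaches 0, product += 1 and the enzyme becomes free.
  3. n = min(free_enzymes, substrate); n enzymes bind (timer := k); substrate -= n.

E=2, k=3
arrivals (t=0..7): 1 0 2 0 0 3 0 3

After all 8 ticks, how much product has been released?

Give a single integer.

Answer: 3

Derivation:
t=0: arr=1 -> substrate=0 bound=1 product=0
t=1: arr=0 -> substrate=0 bound=1 product=0
t=2: arr=2 -> substrate=1 bound=2 product=0
t=3: arr=0 -> substrate=0 bound=2 product=1
t=4: arr=0 -> substrate=0 bound=2 product=1
t=5: arr=3 -> substrate=2 bound=2 product=2
t=6: arr=0 -> substrate=1 bound=2 product=3
t=7: arr=3 -> substrate=4 bound=2 product=3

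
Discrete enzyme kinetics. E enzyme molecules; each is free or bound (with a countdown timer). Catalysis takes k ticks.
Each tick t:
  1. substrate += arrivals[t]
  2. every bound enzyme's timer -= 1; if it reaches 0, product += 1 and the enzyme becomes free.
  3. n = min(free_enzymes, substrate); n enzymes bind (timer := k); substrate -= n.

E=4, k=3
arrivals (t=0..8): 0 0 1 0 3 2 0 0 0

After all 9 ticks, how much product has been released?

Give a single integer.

t=0: arr=0 -> substrate=0 bound=0 product=0
t=1: arr=0 -> substrate=0 bound=0 product=0
t=2: arr=1 -> substrate=0 bound=1 product=0
t=3: arr=0 -> substrate=0 bound=1 product=0
t=4: arr=3 -> substrate=0 bound=4 product=0
t=5: arr=2 -> substrate=1 bound=4 product=1
t=6: arr=0 -> substrate=1 bound=4 product=1
t=7: arr=0 -> substrate=0 bound=2 product=4
t=8: arr=0 -> substrate=0 bound=1 product=5

Answer: 5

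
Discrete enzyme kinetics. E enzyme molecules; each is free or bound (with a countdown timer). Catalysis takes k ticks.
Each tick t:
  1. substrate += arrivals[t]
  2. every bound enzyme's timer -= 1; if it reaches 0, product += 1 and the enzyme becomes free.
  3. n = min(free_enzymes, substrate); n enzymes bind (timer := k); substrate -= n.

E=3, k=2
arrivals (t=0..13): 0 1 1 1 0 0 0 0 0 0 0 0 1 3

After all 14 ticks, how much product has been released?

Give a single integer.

Answer: 3

Derivation:
t=0: arr=0 -> substrate=0 bound=0 product=0
t=1: arr=1 -> substrate=0 bound=1 product=0
t=2: arr=1 -> substrate=0 bound=2 product=0
t=3: arr=1 -> substrate=0 bound=2 product=1
t=4: arr=0 -> substrate=0 bound=1 product=2
t=5: arr=0 -> substrate=0 bound=0 product=3
t=6: arr=0 -> substrate=0 bound=0 product=3
t=7: arr=0 -> substrate=0 bound=0 product=3
t=8: arr=0 -> substrate=0 bound=0 product=3
t=9: arr=0 -> substrate=0 bound=0 product=3
t=10: arr=0 -> substrate=0 bound=0 product=3
t=11: arr=0 -> substrate=0 bound=0 product=3
t=12: arr=1 -> substrate=0 bound=1 product=3
t=13: arr=3 -> substrate=1 bound=3 product=3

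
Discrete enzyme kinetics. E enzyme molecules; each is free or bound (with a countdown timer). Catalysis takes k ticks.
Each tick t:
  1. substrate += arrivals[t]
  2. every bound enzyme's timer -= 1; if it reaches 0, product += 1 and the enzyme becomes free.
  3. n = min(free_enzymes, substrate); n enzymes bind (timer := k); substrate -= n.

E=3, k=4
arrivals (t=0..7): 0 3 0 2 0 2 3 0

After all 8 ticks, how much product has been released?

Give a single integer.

Answer: 3

Derivation:
t=0: arr=0 -> substrate=0 bound=0 product=0
t=1: arr=3 -> substrate=0 bound=3 product=0
t=2: arr=0 -> substrate=0 bound=3 product=0
t=3: arr=2 -> substrate=2 bound=3 product=0
t=4: arr=0 -> substrate=2 bound=3 product=0
t=5: arr=2 -> substrate=1 bound=3 product=3
t=6: arr=3 -> substrate=4 bound=3 product=3
t=7: arr=0 -> substrate=4 bound=3 product=3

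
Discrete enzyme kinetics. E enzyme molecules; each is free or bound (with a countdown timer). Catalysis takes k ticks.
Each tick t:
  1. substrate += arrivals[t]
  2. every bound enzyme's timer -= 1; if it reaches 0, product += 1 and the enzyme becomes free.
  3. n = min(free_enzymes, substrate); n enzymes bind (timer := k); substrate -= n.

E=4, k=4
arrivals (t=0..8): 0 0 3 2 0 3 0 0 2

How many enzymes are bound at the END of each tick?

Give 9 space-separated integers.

t=0: arr=0 -> substrate=0 bound=0 product=0
t=1: arr=0 -> substrate=0 bound=0 product=0
t=2: arr=3 -> substrate=0 bound=3 product=0
t=3: arr=2 -> substrate=1 bound=4 product=0
t=4: arr=0 -> substrate=1 bound=4 product=0
t=5: arr=3 -> substrate=4 bound=4 product=0
t=6: arr=0 -> substrate=1 bound=4 product=3
t=7: arr=0 -> substrate=0 bound=4 product=4
t=8: arr=2 -> substrate=2 bound=4 product=4

Answer: 0 0 3 4 4 4 4 4 4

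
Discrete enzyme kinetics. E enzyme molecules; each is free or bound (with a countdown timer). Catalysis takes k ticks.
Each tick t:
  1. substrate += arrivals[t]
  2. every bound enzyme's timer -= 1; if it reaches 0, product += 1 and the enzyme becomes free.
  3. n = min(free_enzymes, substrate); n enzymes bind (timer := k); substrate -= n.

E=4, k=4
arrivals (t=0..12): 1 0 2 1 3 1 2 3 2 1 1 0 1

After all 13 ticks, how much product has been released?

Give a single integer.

t=0: arr=1 -> substrate=0 bound=1 product=0
t=1: arr=0 -> substrate=0 bound=1 product=0
t=2: arr=2 -> substrate=0 bound=3 product=0
t=3: arr=1 -> substrate=0 bound=4 product=0
t=4: arr=3 -> substrate=2 bound=4 product=1
t=5: arr=1 -> substrate=3 bound=4 product=1
t=6: arr=2 -> substrate=3 bound=4 product=3
t=7: arr=3 -> substrate=5 bound=4 product=4
t=8: arr=2 -> substrate=6 bound=4 product=5
t=9: arr=1 -> substrate=7 bound=4 product=5
t=10: arr=1 -> substrate=6 bound=4 product=7
t=11: arr=0 -> substrate=5 bound=4 product=8
t=12: arr=1 -> substrate=5 bound=4 product=9

Answer: 9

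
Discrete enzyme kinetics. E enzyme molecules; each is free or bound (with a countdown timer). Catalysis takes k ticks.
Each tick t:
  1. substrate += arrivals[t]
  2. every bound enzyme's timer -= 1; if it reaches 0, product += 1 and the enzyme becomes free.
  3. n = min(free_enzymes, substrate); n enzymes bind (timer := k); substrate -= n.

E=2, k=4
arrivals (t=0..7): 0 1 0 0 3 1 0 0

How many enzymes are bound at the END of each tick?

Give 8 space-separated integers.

Answer: 0 1 1 1 2 2 2 2

Derivation:
t=0: arr=0 -> substrate=0 bound=0 product=0
t=1: arr=1 -> substrate=0 bound=1 product=0
t=2: arr=0 -> substrate=0 bound=1 product=0
t=3: arr=0 -> substrate=0 bound=1 product=0
t=4: arr=3 -> substrate=2 bound=2 product=0
t=5: arr=1 -> substrate=2 bound=2 product=1
t=6: arr=0 -> substrate=2 bound=2 product=1
t=7: arr=0 -> substrate=2 bound=2 product=1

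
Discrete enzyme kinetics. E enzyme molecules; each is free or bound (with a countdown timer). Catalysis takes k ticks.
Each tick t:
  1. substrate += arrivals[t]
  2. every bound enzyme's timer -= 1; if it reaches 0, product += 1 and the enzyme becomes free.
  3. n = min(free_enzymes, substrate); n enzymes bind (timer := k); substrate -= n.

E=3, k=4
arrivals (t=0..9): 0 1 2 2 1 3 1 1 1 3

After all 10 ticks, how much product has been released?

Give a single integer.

Answer: 4

Derivation:
t=0: arr=0 -> substrate=0 bound=0 product=0
t=1: arr=1 -> substrate=0 bound=1 product=0
t=2: arr=2 -> substrate=0 bound=3 product=0
t=3: arr=2 -> substrate=2 bound=3 product=0
t=4: arr=1 -> substrate=3 bound=3 product=0
t=5: arr=3 -> substrate=5 bound=3 product=1
t=6: arr=1 -> substrate=4 bound=3 product=3
t=7: arr=1 -> substrate=5 bound=3 product=3
t=8: arr=1 -> substrate=6 bound=3 product=3
t=9: arr=3 -> substrate=8 bound=3 product=4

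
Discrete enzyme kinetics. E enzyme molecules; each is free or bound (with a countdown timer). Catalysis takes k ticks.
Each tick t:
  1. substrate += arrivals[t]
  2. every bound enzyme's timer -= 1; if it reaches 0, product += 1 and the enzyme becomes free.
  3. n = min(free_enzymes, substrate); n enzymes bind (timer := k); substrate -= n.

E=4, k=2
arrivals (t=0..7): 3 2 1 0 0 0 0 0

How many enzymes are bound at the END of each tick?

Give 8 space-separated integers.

t=0: arr=3 -> substrate=0 bound=3 product=0
t=1: arr=2 -> substrate=1 bound=4 product=0
t=2: arr=1 -> substrate=0 bound=3 product=3
t=3: arr=0 -> substrate=0 bound=2 product=4
t=4: arr=0 -> substrate=0 bound=0 product=6
t=5: arr=0 -> substrate=0 bound=0 product=6
t=6: arr=0 -> substrate=0 bound=0 product=6
t=7: arr=0 -> substrate=0 bound=0 product=6

Answer: 3 4 3 2 0 0 0 0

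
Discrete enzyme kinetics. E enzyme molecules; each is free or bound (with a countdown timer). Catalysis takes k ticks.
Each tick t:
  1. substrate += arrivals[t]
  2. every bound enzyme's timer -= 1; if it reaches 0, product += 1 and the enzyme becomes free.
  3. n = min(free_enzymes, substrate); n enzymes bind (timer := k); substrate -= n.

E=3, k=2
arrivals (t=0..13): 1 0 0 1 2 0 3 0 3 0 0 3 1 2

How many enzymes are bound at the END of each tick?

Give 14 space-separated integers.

Answer: 1 1 0 1 3 2 3 3 3 3 0 3 3 3

Derivation:
t=0: arr=1 -> substrate=0 bound=1 product=0
t=1: arr=0 -> substrate=0 bound=1 product=0
t=2: arr=0 -> substrate=0 bound=0 product=1
t=3: arr=1 -> substrate=0 bound=1 product=1
t=4: arr=2 -> substrate=0 bound=3 product=1
t=5: arr=0 -> substrate=0 bound=2 product=2
t=6: arr=3 -> substrate=0 bound=3 product=4
t=7: arr=0 -> substrate=0 bound=3 product=4
t=8: arr=3 -> substrate=0 bound=3 product=7
t=9: arr=0 -> substrate=0 bound=3 product=7
t=10: arr=0 -> substrate=0 bound=0 product=10
t=11: arr=3 -> substrate=0 bound=3 product=10
t=12: arr=1 -> substrate=1 bound=3 product=10
t=13: arr=2 -> substrate=0 bound=3 product=13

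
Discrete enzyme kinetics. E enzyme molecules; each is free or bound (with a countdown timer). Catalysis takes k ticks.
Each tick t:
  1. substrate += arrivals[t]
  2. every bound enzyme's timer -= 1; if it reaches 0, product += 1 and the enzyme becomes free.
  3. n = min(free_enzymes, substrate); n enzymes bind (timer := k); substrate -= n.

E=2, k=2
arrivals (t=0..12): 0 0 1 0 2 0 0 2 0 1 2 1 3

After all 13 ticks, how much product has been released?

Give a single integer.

Answer: 7

Derivation:
t=0: arr=0 -> substrate=0 bound=0 product=0
t=1: arr=0 -> substrate=0 bound=0 product=0
t=2: arr=1 -> substrate=0 bound=1 product=0
t=3: arr=0 -> substrate=0 bound=1 product=0
t=4: arr=2 -> substrate=0 bound=2 product=1
t=5: arr=0 -> substrate=0 bound=2 product=1
t=6: arr=0 -> substrate=0 bound=0 product=3
t=7: arr=2 -> substrate=0 bound=2 product=3
t=8: arr=0 -> substrate=0 bound=2 product=3
t=9: arr=1 -> substrate=0 bound=1 product=5
t=10: arr=2 -> substrate=1 bound=2 product=5
t=11: arr=1 -> substrate=1 bound=2 product=6
t=12: arr=3 -> substrate=3 bound=2 product=7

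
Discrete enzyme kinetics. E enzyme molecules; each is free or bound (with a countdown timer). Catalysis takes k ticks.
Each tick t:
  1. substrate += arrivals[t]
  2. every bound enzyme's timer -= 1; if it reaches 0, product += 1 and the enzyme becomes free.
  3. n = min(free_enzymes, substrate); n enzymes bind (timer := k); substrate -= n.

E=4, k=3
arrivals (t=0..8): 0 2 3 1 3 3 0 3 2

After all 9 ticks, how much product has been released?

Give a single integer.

Answer: 8

Derivation:
t=0: arr=0 -> substrate=0 bound=0 product=0
t=1: arr=2 -> substrate=0 bound=2 product=0
t=2: arr=3 -> substrate=1 bound=4 product=0
t=3: arr=1 -> substrate=2 bound=4 product=0
t=4: arr=3 -> substrate=3 bound=4 product=2
t=5: arr=3 -> substrate=4 bound=4 product=4
t=6: arr=0 -> substrate=4 bound=4 product=4
t=7: arr=3 -> substrate=5 bound=4 product=6
t=8: arr=2 -> substrate=5 bound=4 product=8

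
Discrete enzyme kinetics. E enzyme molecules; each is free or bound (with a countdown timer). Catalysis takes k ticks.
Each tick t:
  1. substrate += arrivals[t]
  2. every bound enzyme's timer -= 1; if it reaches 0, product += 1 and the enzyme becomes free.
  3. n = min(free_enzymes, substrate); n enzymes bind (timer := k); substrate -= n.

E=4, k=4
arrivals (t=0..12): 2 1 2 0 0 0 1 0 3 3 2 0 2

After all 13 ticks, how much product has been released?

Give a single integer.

Answer: 9

Derivation:
t=0: arr=2 -> substrate=0 bound=2 product=0
t=1: arr=1 -> substrate=0 bound=3 product=0
t=2: arr=2 -> substrate=1 bound=4 product=0
t=3: arr=0 -> substrate=1 bound=4 product=0
t=4: arr=0 -> substrate=0 bound=3 product=2
t=5: arr=0 -> substrate=0 bound=2 product=3
t=6: arr=1 -> substrate=0 bound=2 product=4
t=7: arr=0 -> substrate=0 bound=2 product=4
t=8: arr=3 -> substrate=0 bound=4 product=5
t=9: arr=3 -> substrate=3 bound=4 product=5
t=10: arr=2 -> substrate=4 bound=4 product=6
t=11: arr=0 -> substrate=4 bound=4 product=6
t=12: arr=2 -> substrate=3 bound=4 product=9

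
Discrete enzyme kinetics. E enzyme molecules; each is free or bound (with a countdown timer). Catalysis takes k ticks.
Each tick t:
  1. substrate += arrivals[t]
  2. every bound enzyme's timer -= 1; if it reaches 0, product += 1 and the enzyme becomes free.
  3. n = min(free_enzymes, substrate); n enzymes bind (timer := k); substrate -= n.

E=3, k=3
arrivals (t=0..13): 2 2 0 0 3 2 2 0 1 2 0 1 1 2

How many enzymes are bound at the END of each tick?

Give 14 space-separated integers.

t=0: arr=2 -> substrate=0 bound=2 product=0
t=1: arr=2 -> substrate=1 bound=3 product=0
t=2: arr=0 -> substrate=1 bound=3 product=0
t=3: arr=0 -> substrate=0 bound=2 product=2
t=4: arr=3 -> substrate=1 bound=3 product=3
t=5: arr=2 -> substrate=3 bound=3 product=3
t=6: arr=2 -> substrate=4 bound=3 product=4
t=7: arr=0 -> substrate=2 bound=3 product=6
t=8: arr=1 -> substrate=3 bound=3 product=6
t=9: arr=2 -> substrate=4 bound=3 product=7
t=10: arr=0 -> substrate=2 bound=3 product=9
t=11: arr=1 -> substrate=3 bound=3 product=9
t=12: arr=1 -> substrate=3 bound=3 product=10
t=13: arr=2 -> substrate=3 bound=3 product=12

Answer: 2 3 3 2 3 3 3 3 3 3 3 3 3 3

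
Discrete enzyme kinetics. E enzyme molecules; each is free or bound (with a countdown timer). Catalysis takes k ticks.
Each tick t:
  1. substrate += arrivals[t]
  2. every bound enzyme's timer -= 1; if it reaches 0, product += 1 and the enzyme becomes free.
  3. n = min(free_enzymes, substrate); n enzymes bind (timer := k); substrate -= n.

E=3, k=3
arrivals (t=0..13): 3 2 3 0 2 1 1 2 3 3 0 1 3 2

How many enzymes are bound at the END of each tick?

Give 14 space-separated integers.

t=0: arr=3 -> substrate=0 bound=3 product=0
t=1: arr=2 -> substrate=2 bound=3 product=0
t=2: arr=3 -> substrate=5 bound=3 product=0
t=3: arr=0 -> substrate=2 bound=3 product=3
t=4: arr=2 -> substrate=4 bound=3 product=3
t=5: arr=1 -> substrate=5 bound=3 product=3
t=6: arr=1 -> substrate=3 bound=3 product=6
t=7: arr=2 -> substrate=5 bound=3 product=6
t=8: arr=3 -> substrate=8 bound=3 product=6
t=9: arr=3 -> substrate=8 bound=3 product=9
t=10: arr=0 -> substrate=8 bound=3 product=9
t=11: arr=1 -> substrate=9 bound=3 product=9
t=12: arr=3 -> substrate=9 bound=3 product=12
t=13: arr=2 -> substrate=11 bound=3 product=12

Answer: 3 3 3 3 3 3 3 3 3 3 3 3 3 3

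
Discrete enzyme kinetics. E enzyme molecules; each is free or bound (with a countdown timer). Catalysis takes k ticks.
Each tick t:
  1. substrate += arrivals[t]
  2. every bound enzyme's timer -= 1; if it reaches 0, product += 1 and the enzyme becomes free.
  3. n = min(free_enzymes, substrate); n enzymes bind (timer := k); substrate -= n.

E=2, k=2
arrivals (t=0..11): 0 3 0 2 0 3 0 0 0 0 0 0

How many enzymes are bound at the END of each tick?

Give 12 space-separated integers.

Answer: 0 2 2 2 2 2 2 2 2 0 0 0

Derivation:
t=0: arr=0 -> substrate=0 bound=0 product=0
t=1: arr=3 -> substrate=1 bound=2 product=0
t=2: arr=0 -> substrate=1 bound=2 product=0
t=3: arr=2 -> substrate=1 bound=2 product=2
t=4: arr=0 -> substrate=1 bound=2 product=2
t=5: arr=3 -> substrate=2 bound=2 product=4
t=6: arr=0 -> substrate=2 bound=2 product=4
t=7: arr=0 -> substrate=0 bound=2 product=6
t=8: arr=0 -> substrate=0 bound=2 product=6
t=9: arr=0 -> substrate=0 bound=0 product=8
t=10: arr=0 -> substrate=0 bound=0 product=8
t=11: arr=0 -> substrate=0 bound=0 product=8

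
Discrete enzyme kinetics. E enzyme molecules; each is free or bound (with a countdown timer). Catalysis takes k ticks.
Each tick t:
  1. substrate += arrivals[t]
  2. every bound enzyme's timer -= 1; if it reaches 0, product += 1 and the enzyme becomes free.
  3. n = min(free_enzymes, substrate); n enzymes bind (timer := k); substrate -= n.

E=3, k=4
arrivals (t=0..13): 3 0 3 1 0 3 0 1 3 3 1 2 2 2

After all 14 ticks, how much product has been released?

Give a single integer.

t=0: arr=3 -> substrate=0 bound=3 product=0
t=1: arr=0 -> substrate=0 bound=3 product=0
t=2: arr=3 -> substrate=3 bound=3 product=0
t=3: arr=1 -> substrate=4 bound=3 product=0
t=4: arr=0 -> substrate=1 bound=3 product=3
t=5: arr=3 -> substrate=4 bound=3 product=3
t=6: arr=0 -> substrate=4 bound=3 product=3
t=7: arr=1 -> substrate=5 bound=3 product=3
t=8: arr=3 -> substrate=5 bound=3 product=6
t=9: arr=3 -> substrate=8 bound=3 product=6
t=10: arr=1 -> substrate=9 bound=3 product=6
t=11: arr=2 -> substrate=11 bound=3 product=6
t=12: arr=2 -> substrate=10 bound=3 product=9
t=13: arr=2 -> substrate=12 bound=3 product=9

Answer: 9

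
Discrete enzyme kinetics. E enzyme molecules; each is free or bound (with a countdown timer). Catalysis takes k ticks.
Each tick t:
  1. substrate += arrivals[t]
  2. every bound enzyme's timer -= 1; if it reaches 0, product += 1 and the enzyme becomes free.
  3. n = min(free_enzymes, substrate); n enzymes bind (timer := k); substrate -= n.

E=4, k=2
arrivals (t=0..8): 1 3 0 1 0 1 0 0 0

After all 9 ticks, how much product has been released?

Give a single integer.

Answer: 6

Derivation:
t=0: arr=1 -> substrate=0 bound=1 product=0
t=1: arr=3 -> substrate=0 bound=4 product=0
t=2: arr=0 -> substrate=0 bound=3 product=1
t=3: arr=1 -> substrate=0 bound=1 product=4
t=4: arr=0 -> substrate=0 bound=1 product=4
t=5: arr=1 -> substrate=0 bound=1 product=5
t=6: arr=0 -> substrate=0 bound=1 product=5
t=7: arr=0 -> substrate=0 bound=0 product=6
t=8: arr=0 -> substrate=0 bound=0 product=6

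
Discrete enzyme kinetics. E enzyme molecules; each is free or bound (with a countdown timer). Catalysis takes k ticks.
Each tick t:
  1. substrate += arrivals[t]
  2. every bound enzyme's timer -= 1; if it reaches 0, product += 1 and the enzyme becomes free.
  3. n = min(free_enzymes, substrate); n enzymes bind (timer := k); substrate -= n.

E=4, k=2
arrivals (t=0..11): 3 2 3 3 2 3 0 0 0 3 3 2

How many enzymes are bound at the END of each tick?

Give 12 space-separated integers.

t=0: arr=3 -> substrate=0 bound=3 product=0
t=1: arr=2 -> substrate=1 bound=4 product=0
t=2: arr=3 -> substrate=1 bound=4 product=3
t=3: arr=3 -> substrate=3 bound=4 product=4
t=4: arr=2 -> substrate=2 bound=4 product=7
t=5: arr=3 -> substrate=4 bound=4 product=8
t=6: arr=0 -> substrate=1 bound=4 product=11
t=7: arr=0 -> substrate=0 bound=4 product=12
t=8: arr=0 -> substrate=0 bound=1 product=15
t=9: arr=3 -> substrate=0 bound=3 product=16
t=10: arr=3 -> substrate=2 bound=4 product=16
t=11: arr=2 -> substrate=1 bound=4 product=19

Answer: 3 4 4 4 4 4 4 4 1 3 4 4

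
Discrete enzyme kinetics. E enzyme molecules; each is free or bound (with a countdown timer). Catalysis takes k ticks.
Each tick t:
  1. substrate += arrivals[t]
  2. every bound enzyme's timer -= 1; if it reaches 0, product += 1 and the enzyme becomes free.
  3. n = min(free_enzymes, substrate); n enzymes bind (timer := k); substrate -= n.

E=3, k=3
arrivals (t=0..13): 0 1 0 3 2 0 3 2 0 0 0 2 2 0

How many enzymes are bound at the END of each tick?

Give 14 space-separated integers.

Answer: 0 1 1 3 3 3 3 3 3 3 3 3 3 3

Derivation:
t=0: arr=0 -> substrate=0 bound=0 product=0
t=1: arr=1 -> substrate=0 bound=1 product=0
t=2: arr=0 -> substrate=0 bound=1 product=0
t=3: arr=3 -> substrate=1 bound=3 product=0
t=4: arr=2 -> substrate=2 bound=3 product=1
t=5: arr=0 -> substrate=2 bound=3 product=1
t=6: arr=3 -> substrate=3 bound=3 product=3
t=7: arr=2 -> substrate=4 bound=3 product=4
t=8: arr=0 -> substrate=4 bound=3 product=4
t=9: arr=0 -> substrate=2 bound=3 product=6
t=10: arr=0 -> substrate=1 bound=3 product=7
t=11: arr=2 -> substrate=3 bound=3 product=7
t=12: arr=2 -> substrate=3 bound=3 product=9
t=13: arr=0 -> substrate=2 bound=3 product=10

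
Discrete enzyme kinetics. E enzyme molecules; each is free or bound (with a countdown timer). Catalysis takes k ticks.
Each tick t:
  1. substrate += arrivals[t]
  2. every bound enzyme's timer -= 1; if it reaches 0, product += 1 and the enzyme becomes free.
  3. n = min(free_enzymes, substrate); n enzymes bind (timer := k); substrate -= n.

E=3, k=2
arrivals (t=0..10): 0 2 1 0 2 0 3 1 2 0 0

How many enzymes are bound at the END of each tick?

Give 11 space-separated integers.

t=0: arr=0 -> substrate=0 bound=0 product=0
t=1: arr=2 -> substrate=0 bound=2 product=0
t=2: arr=1 -> substrate=0 bound=3 product=0
t=3: arr=0 -> substrate=0 bound=1 product=2
t=4: arr=2 -> substrate=0 bound=2 product=3
t=5: arr=0 -> substrate=0 bound=2 product=3
t=6: arr=3 -> substrate=0 bound=3 product=5
t=7: arr=1 -> substrate=1 bound=3 product=5
t=8: arr=2 -> substrate=0 bound=3 product=8
t=9: arr=0 -> substrate=0 bound=3 product=8
t=10: arr=0 -> substrate=0 bound=0 product=11

Answer: 0 2 3 1 2 2 3 3 3 3 0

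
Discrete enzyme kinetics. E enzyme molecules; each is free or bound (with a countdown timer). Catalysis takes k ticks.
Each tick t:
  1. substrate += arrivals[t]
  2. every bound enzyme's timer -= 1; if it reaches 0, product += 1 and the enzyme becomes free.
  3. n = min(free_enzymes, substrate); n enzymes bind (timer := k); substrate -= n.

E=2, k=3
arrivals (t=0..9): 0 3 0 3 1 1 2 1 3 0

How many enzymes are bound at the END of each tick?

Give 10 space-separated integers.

t=0: arr=0 -> substrate=0 bound=0 product=0
t=1: arr=3 -> substrate=1 bound=2 product=0
t=2: arr=0 -> substrate=1 bound=2 product=0
t=3: arr=3 -> substrate=4 bound=2 product=0
t=4: arr=1 -> substrate=3 bound=2 product=2
t=5: arr=1 -> substrate=4 bound=2 product=2
t=6: arr=2 -> substrate=6 bound=2 product=2
t=7: arr=1 -> substrate=5 bound=2 product=4
t=8: arr=3 -> substrate=8 bound=2 product=4
t=9: arr=0 -> substrate=8 bound=2 product=4

Answer: 0 2 2 2 2 2 2 2 2 2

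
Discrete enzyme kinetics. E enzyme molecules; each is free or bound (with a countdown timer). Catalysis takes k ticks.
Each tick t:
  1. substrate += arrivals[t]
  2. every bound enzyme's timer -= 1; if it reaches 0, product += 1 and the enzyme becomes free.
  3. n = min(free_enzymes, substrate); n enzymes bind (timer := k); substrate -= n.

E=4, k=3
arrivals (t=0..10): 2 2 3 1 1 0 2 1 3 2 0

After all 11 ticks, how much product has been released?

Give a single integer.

Answer: 12

Derivation:
t=0: arr=2 -> substrate=0 bound=2 product=0
t=1: arr=2 -> substrate=0 bound=4 product=0
t=2: arr=3 -> substrate=3 bound=4 product=0
t=3: arr=1 -> substrate=2 bound=4 product=2
t=4: arr=1 -> substrate=1 bound=4 product=4
t=5: arr=0 -> substrate=1 bound=4 product=4
t=6: arr=2 -> substrate=1 bound=4 product=6
t=7: arr=1 -> substrate=0 bound=4 product=8
t=8: arr=3 -> substrate=3 bound=4 product=8
t=9: arr=2 -> substrate=3 bound=4 product=10
t=10: arr=0 -> substrate=1 bound=4 product=12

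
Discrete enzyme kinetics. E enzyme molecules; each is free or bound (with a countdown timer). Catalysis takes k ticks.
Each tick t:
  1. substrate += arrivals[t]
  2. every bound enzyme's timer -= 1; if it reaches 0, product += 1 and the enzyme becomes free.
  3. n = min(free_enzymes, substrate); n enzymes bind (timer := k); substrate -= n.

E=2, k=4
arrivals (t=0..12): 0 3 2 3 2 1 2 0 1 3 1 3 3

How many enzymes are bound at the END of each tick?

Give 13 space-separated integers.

Answer: 0 2 2 2 2 2 2 2 2 2 2 2 2

Derivation:
t=0: arr=0 -> substrate=0 bound=0 product=0
t=1: arr=3 -> substrate=1 bound=2 product=0
t=2: arr=2 -> substrate=3 bound=2 product=0
t=3: arr=3 -> substrate=6 bound=2 product=0
t=4: arr=2 -> substrate=8 bound=2 product=0
t=5: arr=1 -> substrate=7 bound=2 product=2
t=6: arr=2 -> substrate=9 bound=2 product=2
t=7: arr=0 -> substrate=9 bound=2 product=2
t=8: arr=1 -> substrate=10 bound=2 product=2
t=9: arr=3 -> substrate=11 bound=2 product=4
t=10: arr=1 -> substrate=12 bound=2 product=4
t=11: arr=3 -> substrate=15 bound=2 product=4
t=12: arr=3 -> substrate=18 bound=2 product=4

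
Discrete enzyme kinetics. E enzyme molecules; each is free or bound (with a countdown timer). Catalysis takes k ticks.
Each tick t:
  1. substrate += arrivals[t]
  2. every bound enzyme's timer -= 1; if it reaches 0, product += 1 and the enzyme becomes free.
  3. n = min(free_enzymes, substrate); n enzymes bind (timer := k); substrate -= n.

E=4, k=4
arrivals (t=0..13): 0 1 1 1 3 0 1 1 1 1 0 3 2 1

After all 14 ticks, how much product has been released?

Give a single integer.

Answer: 9

Derivation:
t=0: arr=0 -> substrate=0 bound=0 product=0
t=1: arr=1 -> substrate=0 bound=1 product=0
t=2: arr=1 -> substrate=0 bound=2 product=0
t=3: arr=1 -> substrate=0 bound=3 product=0
t=4: arr=3 -> substrate=2 bound=4 product=0
t=5: arr=0 -> substrate=1 bound=4 product=1
t=6: arr=1 -> substrate=1 bound=4 product=2
t=7: arr=1 -> substrate=1 bound=4 product=3
t=8: arr=1 -> substrate=1 bound=4 product=4
t=9: arr=1 -> substrate=1 bound=4 product=5
t=10: arr=0 -> substrate=0 bound=4 product=6
t=11: arr=3 -> substrate=2 bound=4 product=7
t=12: arr=2 -> substrate=3 bound=4 product=8
t=13: arr=1 -> substrate=3 bound=4 product=9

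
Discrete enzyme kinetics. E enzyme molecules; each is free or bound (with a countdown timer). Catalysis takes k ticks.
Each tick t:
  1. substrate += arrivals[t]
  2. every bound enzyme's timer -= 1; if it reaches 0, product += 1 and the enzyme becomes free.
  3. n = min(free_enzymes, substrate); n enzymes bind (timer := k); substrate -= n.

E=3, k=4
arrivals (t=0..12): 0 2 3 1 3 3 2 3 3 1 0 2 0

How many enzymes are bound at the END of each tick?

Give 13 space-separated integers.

t=0: arr=0 -> substrate=0 bound=0 product=0
t=1: arr=2 -> substrate=0 bound=2 product=0
t=2: arr=3 -> substrate=2 bound=3 product=0
t=3: arr=1 -> substrate=3 bound=3 product=0
t=4: arr=3 -> substrate=6 bound=3 product=0
t=5: arr=3 -> substrate=7 bound=3 product=2
t=6: arr=2 -> substrate=8 bound=3 product=3
t=7: arr=3 -> substrate=11 bound=3 product=3
t=8: arr=3 -> substrate=14 bound=3 product=3
t=9: arr=1 -> substrate=13 bound=3 product=5
t=10: arr=0 -> substrate=12 bound=3 product=6
t=11: arr=2 -> substrate=14 bound=3 product=6
t=12: arr=0 -> substrate=14 bound=3 product=6

Answer: 0 2 3 3 3 3 3 3 3 3 3 3 3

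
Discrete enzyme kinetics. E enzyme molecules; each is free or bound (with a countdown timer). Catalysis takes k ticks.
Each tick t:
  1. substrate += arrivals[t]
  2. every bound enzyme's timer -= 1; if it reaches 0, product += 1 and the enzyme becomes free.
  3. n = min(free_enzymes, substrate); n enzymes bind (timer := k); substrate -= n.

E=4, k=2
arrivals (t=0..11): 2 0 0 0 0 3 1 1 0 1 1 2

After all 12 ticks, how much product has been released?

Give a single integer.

Answer: 8

Derivation:
t=0: arr=2 -> substrate=0 bound=2 product=0
t=1: arr=0 -> substrate=0 bound=2 product=0
t=2: arr=0 -> substrate=0 bound=0 product=2
t=3: arr=0 -> substrate=0 bound=0 product=2
t=4: arr=0 -> substrate=0 bound=0 product=2
t=5: arr=3 -> substrate=0 bound=3 product=2
t=6: arr=1 -> substrate=0 bound=4 product=2
t=7: arr=1 -> substrate=0 bound=2 product=5
t=8: arr=0 -> substrate=0 bound=1 product=6
t=9: arr=1 -> substrate=0 bound=1 product=7
t=10: arr=1 -> substrate=0 bound=2 product=7
t=11: arr=2 -> substrate=0 bound=3 product=8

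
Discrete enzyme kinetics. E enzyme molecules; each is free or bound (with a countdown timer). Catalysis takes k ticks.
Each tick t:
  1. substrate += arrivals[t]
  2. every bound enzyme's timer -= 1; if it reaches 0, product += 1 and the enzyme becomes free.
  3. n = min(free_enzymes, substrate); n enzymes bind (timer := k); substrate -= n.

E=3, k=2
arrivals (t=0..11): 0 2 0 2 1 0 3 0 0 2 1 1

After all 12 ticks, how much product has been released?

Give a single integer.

Answer: 10

Derivation:
t=0: arr=0 -> substrate=0 bound=0 product=0
t=1: arr=2 -> substrate=0 bound=2 product=0
t=2: arr=0 -> substrate=0 bound=2 product=0
t=3: arr=2 -> substrate=0 bound=2 product=2
t=4: arr=1 -> substrate=0 bound=3 product=2
t=5: arr=0 -> substrate=0 bound=1 product=4
t=6: arr=3 -> substrate=0 bound=3 product=5
t=7: arr=0 -> substrate=0 bound=3 product=5
t=8: arr=0 -> substrate=0 bound=0 product=8
t=9: arr=2 -> substrate=0 bound=2 product=8
t=10: arr=1 -> substrate=0 bound=3 product=8
t=11: arr=1 -> substrate=0 bound=2 product=10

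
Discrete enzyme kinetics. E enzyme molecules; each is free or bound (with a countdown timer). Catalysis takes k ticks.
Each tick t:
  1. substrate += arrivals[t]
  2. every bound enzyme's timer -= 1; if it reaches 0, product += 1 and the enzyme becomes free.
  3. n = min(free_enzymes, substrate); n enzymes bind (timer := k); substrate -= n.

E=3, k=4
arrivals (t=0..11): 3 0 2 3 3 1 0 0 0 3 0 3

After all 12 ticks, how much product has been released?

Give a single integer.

Answer: 6

Derivation:
t=0: arr=3 -> substrate=0 bound=3 product=0
t=1: arr=0 -> substrate=0 bound=3 product=0
t=2: arr=2 -> substrate=2 bound=3 product=0
t=3: arr=3 -> substrate=5 bound=3 product=0
t=4: arr=3 -> substrate=5 bound=3 product=3
t=5: arr=1 -> substrate=6 bound=3 product=3
t=6: arr=0 -> substrate=6 bound=3 product=3
t=7: arr=0 -> substrate=6 bound=3 product=3
t=8: arr=0 -> substrate=3 bound=3 product=6
t=9: arr=3 -> substrate=6 bound=3 product=6
t=10: arr=0 -> substrate=6 bound=3 product=6
t=11: arr=3 -> substrate=9 bound=3 product=6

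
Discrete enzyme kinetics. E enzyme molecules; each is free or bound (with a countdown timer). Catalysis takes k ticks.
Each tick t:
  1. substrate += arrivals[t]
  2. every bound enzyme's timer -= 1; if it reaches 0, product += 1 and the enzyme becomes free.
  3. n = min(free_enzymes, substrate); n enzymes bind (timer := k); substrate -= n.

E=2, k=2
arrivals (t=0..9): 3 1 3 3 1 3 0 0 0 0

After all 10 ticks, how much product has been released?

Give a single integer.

Answer: 8

Derivation:
t=0: arr=3 -> substrate=1 bound=2 product=0
t=1: arr=1 -> substrate=2 bound=2 product=0
t=2: arr=3 -> substrate=3 bound=2 product=2
t=3: arr=3 -> substrate=6 bound=2 product=2
t=4: arr=1 -> substrate=5 bound=2 product=4
t=5: arr=3 -> substrate=8 bound=2 product=4
t=6: arr=0 -> substrate=6 bound=2 product=6
t=7: arr=0 -> substrate=6 bound=2 product=6
t=8: arr=0 -> substrate=4 bound=2 product=8
t=9: arr=0 -> substrate=4 bound=2 product=8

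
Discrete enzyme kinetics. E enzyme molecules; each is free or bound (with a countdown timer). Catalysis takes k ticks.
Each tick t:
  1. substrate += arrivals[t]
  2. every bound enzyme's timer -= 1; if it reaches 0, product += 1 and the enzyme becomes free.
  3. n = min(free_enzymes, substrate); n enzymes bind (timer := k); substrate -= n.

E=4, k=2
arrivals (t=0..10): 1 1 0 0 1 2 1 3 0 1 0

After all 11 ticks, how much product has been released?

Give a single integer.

Answer: 9

Derivation:
t=0: arr=1 -> substrate=0 bound=1 product=0
t=1: arr=1 -> substrate=0 bound=2 product=0
t=2: arr=0 -> substrate=0 bound=1 product=1
t=3: arr=0 -> substrate=0 bound=0 product=2
t=4: arr=1 -> substrate=0 bound=1 product=2
t=5: arr=2 -> substrate=0 bound=3 product=2
t=6: arr=1 -> substrate=0 bound=3 product=3
t=7: arr=3 -> substrate=0 bound=4 product=5
t=8: arr=0 -> substrate=0 bound=3 product=6
t=9: arr=1 -> substrate=0 bound=1 product=9
t=10: arr=0 -> substrate=0 bound=1 product=9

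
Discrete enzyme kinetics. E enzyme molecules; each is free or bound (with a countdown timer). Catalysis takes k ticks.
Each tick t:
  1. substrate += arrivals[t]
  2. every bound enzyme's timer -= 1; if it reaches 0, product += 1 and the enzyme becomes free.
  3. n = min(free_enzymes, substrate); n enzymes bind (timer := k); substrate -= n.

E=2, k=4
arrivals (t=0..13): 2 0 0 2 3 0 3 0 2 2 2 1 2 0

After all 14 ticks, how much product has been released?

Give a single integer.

Answer: 6

Derivation:
t=0: arr=2 -> substrate=0 bound=2 product=0
t=1: arr=0 -> substrate=0 bound=2 product=0
t=2: arr=0 -> substrate=0 bound=2 product=0
t=3: arr=2 -> substrate=2 bound=2 product=0
t=4: arr=3 -> substrate=3 bound=2 product=2
t=5: arr=0 -> substrate=3 bound=2 product=2
t=6: arr=3 -> substrate=6 bound=2 product=2
t=7: arr=0 -> substrate=6 bound=2 product=2
t=8: arr=2 -> substrate=6 bound=2 product=4
t=9: arr=2 -> substrate=8 bound=2 product=4
t=10: arr=2 -> substrate=10 bound=2 product=4
t=11: arr=1 -> substrate=11 bound=2 product=4
t=12: arr=2 -> substrate=11 bound=2 product=6
t=13: arr=0 -> substrate=11 bound=2 product=6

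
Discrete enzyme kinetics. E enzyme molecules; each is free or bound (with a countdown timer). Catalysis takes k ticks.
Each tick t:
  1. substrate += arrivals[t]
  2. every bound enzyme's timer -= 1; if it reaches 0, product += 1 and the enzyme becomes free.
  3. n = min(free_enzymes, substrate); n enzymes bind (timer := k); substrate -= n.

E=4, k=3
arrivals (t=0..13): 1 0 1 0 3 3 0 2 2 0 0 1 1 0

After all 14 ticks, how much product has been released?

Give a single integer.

Answer: 12

Derivation:
t=0: arr=1 -> substrate=0 bound=1 product=0
t=1: arr=0 -> substrate=0 bound=1 product=0
t=2: arr=1 -> substrate=0 bound=2 product=0
t=3: arr=0 -> substrate=0 bound=1 product=1
t=4: arr=3 -> substrate=0 bound=4 product=1
t=5: arr=3 -> substrate=2 bound=4 product=2
t=6: arr=0 -> substrate=2 bound=4 product=2
t=7: arr=2 -> substrate=1 bound=4 product=5
t=8: arr=2 -> substrate=2 bound=4 product=6
t=9: arr=0 -> substrate=2 bound=4 product=6
t=10: arr=0 -> substrate=0 bound=3 product=9
t=11: arr=1 -> substrate=0 bound=3 product=10
t=12: arr=1 -> substrate=0 bound=4 product=10
t=13: arr=0 -> substrate=0 bound=2 product=12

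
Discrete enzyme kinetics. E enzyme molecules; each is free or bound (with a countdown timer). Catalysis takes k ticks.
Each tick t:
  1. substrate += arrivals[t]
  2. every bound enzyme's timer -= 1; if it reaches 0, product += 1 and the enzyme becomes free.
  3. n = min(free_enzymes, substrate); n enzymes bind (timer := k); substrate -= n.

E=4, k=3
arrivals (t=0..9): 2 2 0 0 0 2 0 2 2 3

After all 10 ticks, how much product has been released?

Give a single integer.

t=0: arr=2 -> substrate=0 bound=2 product=0
t=1: arr=2 -> substrate=0 bound=4 product=0
t=2: arr=0 -> substrate=0 bound=4 product=0
t=3: arr=0 -> substrate=0 bound=2 product=2
t=4: arr=0 -> substrate=0 bound=0 product=4
t=5: arr=2 -> substrate=0 bound=2 product=4
t=6: arr=0 -> substrate=0 bound=2 product=4
t=7: arr=2 -> substrate=0 bound=4 product=4
t=8: arr=2 -> substrate=0 bound=4 product=6
t=9: arr=3 -> substrate=3 bound=4 product=6

Answer: 6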